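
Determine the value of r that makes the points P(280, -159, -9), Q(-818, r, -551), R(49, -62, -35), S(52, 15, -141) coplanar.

Normal to plane PRS: n = (-8280, -24564, -18078); plane equation n·X = 1749978.
Requiring n·Q = 1749978: (-24564)r + (16734018) = 1749978.
So r = 610.

610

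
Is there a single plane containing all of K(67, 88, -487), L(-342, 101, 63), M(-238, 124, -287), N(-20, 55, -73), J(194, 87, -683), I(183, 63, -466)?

No

The plane through K, L, M has normal n = KL × KM = (-17200, -85950, -10759) and equation n·P = -3476367.
Checking the remaining points: n·N = -3597843, n·J = -3466053, n·I = -3548756.
Since n·N = -3597843 ≠ -3476367, N is off the plane and the points are not all coplanar.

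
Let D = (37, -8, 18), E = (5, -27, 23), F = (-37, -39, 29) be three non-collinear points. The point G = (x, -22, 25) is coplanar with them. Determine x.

Coplanarity requires DE · (DF × DG) = 0.
DE = (-32, -19, 5), DF = (-74, -31, 11); the triple product is linear in x with coefficient -54 and constant term -648.
Setting it to zero: x = -12.

-12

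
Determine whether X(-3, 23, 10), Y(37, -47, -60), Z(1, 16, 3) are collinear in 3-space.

Yes

XY = (40, -70, -70), XZ = (4, -7, -7).
XY × XZ = (0, 0, 0).
The cross product vanishes, so the three points are collinear.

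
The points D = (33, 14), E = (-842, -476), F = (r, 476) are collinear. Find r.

The three points are collinear iff det[DE; DF] = 0.
This determinant is linear in r: (490)r + (-420420) = 0, so r = 858.

858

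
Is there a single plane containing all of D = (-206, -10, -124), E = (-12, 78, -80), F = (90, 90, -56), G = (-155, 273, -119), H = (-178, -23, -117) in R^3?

The plane through D, E, F has normal n = DE × DF = (1584, -168, -6648) and equation n·P = 499728.
Checking the remaining points: n·G = 499728, n·H = 499728.
All equal 499728, so all 5 points lie in one plane.

Yes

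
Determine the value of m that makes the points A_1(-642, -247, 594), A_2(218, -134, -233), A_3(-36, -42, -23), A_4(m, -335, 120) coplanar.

Normal to plane A_1A_2A_3: n = (99814, 29458, 107822); plane equation n·P = -7310446.
Requiring n·A_4 = -7310446: (99814)m + (3070210) = -7310446.
So m = -104.

-104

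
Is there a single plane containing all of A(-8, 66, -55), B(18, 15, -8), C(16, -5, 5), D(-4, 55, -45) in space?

The four points are coplanar iff the 3×3 determinant with rows AB, AC, AD is zero.
Rows: (26, -51, 47), (24, -71, 60), (4, -11, 10).
Expanding along the first row: (26)(-50) − (-51)(0) + (47)(20) = -360.
Nonzero ⇒ not coplanar.

No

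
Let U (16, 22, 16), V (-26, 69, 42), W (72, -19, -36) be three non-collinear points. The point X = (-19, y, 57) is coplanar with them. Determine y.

Coplanarity requires UV · (UW × UX) = 0.
UV = (-42, 47, 26), UW = (56, -41, -52); the triple product is linear in y with coefficient -728 and constant term 26936.
Setting it to zero: y = 37.

37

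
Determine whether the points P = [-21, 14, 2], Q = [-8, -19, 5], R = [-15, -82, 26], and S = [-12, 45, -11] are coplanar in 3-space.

With P as base: PQ = (13, -33, 3), PR = (6, -96, 24), PS = (9, 31, -13).
PR × PS = (504, 294, 1050).
PQ · (PR × PS) = 0.
The scalar triple product vanishes, so the four points are coplanar.

Yes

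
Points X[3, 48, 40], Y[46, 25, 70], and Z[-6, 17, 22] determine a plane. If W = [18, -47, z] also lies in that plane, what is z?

22

A normal to the plane is n = XY × XZ = (1344, 504, -1540).
W lies in the plane iff n · XW = 0.
This gives (-1540)z + (33880) = 0, so z = 22.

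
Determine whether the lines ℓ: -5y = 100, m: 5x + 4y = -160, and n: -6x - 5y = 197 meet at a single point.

No

The three lines meet at one point iff the augmented coefficient matrix [aᵢ bᵢ cᵢ] has rank < 3, i.e. its determinant vanishes.
Here the determinant is 25.
Nonzero, so no common point exists.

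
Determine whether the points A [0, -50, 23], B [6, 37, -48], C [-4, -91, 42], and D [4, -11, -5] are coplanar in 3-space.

A normal to the plane through A, B, C is n = AB × AC = (-1258, 170, 102).
The plane has equation n·P = -6154. For D: n·D = -7412.
-7412 ≠ -6154, so D is off the plane.

No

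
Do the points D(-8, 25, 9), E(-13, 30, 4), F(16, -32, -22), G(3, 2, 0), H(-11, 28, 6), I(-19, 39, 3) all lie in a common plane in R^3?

The plane through D, E, F has normal n = DE × DF = (-440, -275, 165) and equation n·P = -1870.
Checking the remaining points: n·G = -1870, n·H = -1870, n·I = -1870.
All equal -1870, so all 6 points lie in one plane.

Yes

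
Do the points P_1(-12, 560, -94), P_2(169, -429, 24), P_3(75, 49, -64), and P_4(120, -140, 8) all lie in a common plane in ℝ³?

Yes

The four points are coplanar iff the 3×3 determinant with rows P_1P_2, P_1P_3, P_1P_4 is zero.
Rows: (181, -989, 118), (87, -511, 30), (132, -700, 102).
Expanding along the first row: (181)(-31122) − (-989)(4914) + (118)(6552) = 0.
Zero determinant ⇒ coplanar.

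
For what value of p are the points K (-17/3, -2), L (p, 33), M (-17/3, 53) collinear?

The three points are collinear iff det[KL; KM] = 0.
This determinant is linear in p: (55)p + (935/3) = 0, so p = -17/3.

-17/3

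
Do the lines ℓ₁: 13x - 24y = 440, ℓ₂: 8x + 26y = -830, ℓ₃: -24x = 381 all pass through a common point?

Lines aᵢx + bᵢy = cᵢ with pairwise distinct directions are concurrent exactly when det[aᵢ bᵢ cᵢ] = 0.
Here the determinant is -1590.
Nonzero, so no common point exists.

No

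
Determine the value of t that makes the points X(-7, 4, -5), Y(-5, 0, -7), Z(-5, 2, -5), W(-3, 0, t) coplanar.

-5

Normal to plane XYZ: n = (-4, -4, 4); plane equation n·P = -8.
Requiring n·W = -8: (4)t + (12) = -8.
So t = -5.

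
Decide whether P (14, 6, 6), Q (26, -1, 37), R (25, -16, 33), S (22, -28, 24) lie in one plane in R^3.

With P as base: PQ = (12, -7, 31), PR = (11, -22, 27), PS = (8, -34, 18).
PR × PS = (522, 18, -198).
PQ · (PR × PS) = 0.
The scalar triple product vanishes, so the four points are coplanar.

Yes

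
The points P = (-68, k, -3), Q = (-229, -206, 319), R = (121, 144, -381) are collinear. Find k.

-45

Direction QR = (350, 350, -700). From the x-coordinate of P, the parameter along the line is τ = (-68 − (-229))/350 = 23/50.
Then k = (-206) + 23/50·(350) = -45.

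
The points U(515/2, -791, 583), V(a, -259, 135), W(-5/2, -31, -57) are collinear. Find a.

Collinearity requires UV × UW = 0; each component is linear in a.
The y-component gives (640)a + (-48320) = 0, so a = 151/2.
The remaining components then also vanish.

151/2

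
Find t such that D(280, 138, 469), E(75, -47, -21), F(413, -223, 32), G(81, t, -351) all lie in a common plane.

Coplanarity ⇔ det[DE; DF; DG] = 0.
Expanding, this is linear in t: (-154755)t + (-40391055) = 0.
So t = -261.

-261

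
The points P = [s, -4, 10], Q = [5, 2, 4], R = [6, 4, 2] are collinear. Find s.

2

Direction QR = (1, 2, -2). From the y-coordinate of P, the parameter along the line is τ = (-4 − 2)/2 = -3.
Then s = 5 + (-3)·(1) = 2.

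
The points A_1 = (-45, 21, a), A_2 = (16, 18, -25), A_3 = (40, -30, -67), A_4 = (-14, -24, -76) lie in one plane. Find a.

-39

Coplanarity ⇔ det[A_1A_2; A_1A_3; A_1A_4] = 0.
Expanding, this is linear in a: (2448)a + (95472) = 0.
So a = -39.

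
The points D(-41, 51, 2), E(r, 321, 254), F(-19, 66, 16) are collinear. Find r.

Direction DF = (22, 15, 14). From the y-coordinate of E, the parameter along the line is τ = (321 − 51)/15 = 18.
Then r = (-41) + 18·(22) = 355.

355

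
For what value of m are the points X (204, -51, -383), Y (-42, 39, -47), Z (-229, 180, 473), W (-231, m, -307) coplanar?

-34

Normal to plane XYZ: n = (-576, 65088, -17856); plane equation n·P = 3401856.
Requiring n·W = 3401856: (65088)m + (5614848) = 3401856.
So m = -34.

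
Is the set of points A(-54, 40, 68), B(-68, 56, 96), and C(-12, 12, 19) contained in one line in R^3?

No

AB = (-14, 16, 28), AC = (42, -28, -49).
AB × AC = (0, 490, -280).
The cross product is nonzero, so the points do not lie on one line.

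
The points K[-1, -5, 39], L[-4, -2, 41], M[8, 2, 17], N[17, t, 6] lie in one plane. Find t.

-2

The points are coplanar iff KL · (KM × KN) = 0.
Expanding, this is linear in t: (-48)t + (-96) = 0.
So t = -2.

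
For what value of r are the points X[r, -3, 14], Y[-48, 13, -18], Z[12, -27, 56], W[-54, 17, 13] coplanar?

-24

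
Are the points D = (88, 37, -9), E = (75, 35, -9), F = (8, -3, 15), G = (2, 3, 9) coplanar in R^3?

Yes

A normal to the plane through D, E, F is n = DE × DF = (-48, 312, 360).
The plane has equation n·P = 4080. For G: n·G = 4080.
Equal, so G lies in the plane and all four are coplanar.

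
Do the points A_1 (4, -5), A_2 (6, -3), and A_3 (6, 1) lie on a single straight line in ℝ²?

A_1A_2 = (2, 2), A_1A_3 = (2, 6).
If collinear, A_1A_3 would be a scalar multiple of A_1A_2. But (2)·(6) ≠ (2)·(2) (difference 8), so they are not parallel; the points are not collinear.

No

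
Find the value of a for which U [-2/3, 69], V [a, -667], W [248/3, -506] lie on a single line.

106

The three points are collinear iff det[UV; UW] = 0.
This determinant is linear in a: (-575)a + (60950) = 0, so a = 106.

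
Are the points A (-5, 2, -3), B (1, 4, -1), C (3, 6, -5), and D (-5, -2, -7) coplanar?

No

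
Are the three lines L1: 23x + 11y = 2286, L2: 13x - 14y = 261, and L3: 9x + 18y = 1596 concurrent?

The three lines meet at one point iff the augmented coefficient matrix [aᵢ bᵢ cᵢ] has rank < 3, i.e. its determinant vanishes.
Here the determinant is -1395.
Nonzero, so no common point exists.

No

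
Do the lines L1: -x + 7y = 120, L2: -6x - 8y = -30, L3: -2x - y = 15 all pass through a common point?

Intersecting L1 and L2: solving the 2×2 system gives (x, y) = (-15, 15).
Substitute into L3: (-2)(-15) + (-1)(15) = 15.
This equals 15, so (-15, 15) lies on all three lines and they are concurrent.

Yes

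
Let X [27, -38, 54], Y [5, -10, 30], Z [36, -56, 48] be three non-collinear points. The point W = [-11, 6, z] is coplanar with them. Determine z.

2

The plane through X, Y, Z has equation −600x − 348y + 144z = 4800.
Substituting W: (144)z + (4512) = 4800, so z = 2.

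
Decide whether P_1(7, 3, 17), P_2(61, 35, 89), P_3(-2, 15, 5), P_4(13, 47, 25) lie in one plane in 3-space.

The four points are coplanar iff the 3×3 determinant with rows P_1P_2, P_1P_3, P_1P_4 is zero.
Rows: (54, 32, 72), (-9, 12, -12), (6, 44, 8).
Expanding along the first row: (54)(624) − (32)(0) + (72)(-468) = 0.
Zero determinant ⇒ coplanar.

Yes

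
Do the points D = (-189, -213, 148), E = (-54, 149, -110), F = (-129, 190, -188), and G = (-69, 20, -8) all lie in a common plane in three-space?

No

The four points are coplanar iff the 3×3 determinant with rows DE, DF, DG is zero.
Rows: (135, 362, -258), (60, 403, -336), (120, 233, -156).
Expanding along the first row: (135)(15420) − (362)(30960) + (-258)(-34380) = -255780.
Nonzero ⇒ not coplanar.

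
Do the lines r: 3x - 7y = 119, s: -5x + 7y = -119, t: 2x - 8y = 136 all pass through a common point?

Intersecting r and s: solving the 2×2 system gives (x, y) = (0, -17).
Substitute into t: (2)(0) + (-8)(-17) = 136.
This equals 136, so (0, -17) lies on all three lines and they are concurrent.

Yes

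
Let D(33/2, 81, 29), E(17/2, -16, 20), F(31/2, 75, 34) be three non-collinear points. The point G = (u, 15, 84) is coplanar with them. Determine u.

11/2

A normal to the plane is n = DE × DF = (-539, 49, -49).
G lies in the plane iff n · DG = 0.
This gives (-539)u + (5929/2) = 0, so u = 11/2.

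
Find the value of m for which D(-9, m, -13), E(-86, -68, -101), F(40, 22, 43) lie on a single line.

-13

Collinearity requires DE × DF = 0; each component is linear in m.
The x-component gives (-144)m + (-1872) = 0, so m = -13.
The remaining components then also vanish.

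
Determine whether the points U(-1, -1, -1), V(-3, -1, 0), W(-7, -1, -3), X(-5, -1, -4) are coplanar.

Yes

The four points are coplanar iff the 3×3 determinant with rows UV, UW, UX is zero.
Rows: (-2, 0, 1), (-6, 0, -2), (-4, 0, -3).
Expanding along the first row: (-2)(0) − (0)(10) + (1)(0) = 0.
Zero determinant ⇒ coplanar.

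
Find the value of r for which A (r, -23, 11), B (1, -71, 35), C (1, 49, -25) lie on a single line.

Collinearity requires AB × AC = 0; each component is linear in r.
The y-component gives (-60)r + (60) = 0, so r = 1.
The remaining components then also vanish.

1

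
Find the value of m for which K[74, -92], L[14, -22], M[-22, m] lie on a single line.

20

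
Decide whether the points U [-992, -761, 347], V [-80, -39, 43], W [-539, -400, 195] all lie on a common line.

UV = (912, 722, -304), UW = (453, 361, -152).
Comparing components 3 and 1: (-304)(453) − (912)(-152) = 912 ≠ 0, so UV and UW are not parallel and the points are not collinear.

No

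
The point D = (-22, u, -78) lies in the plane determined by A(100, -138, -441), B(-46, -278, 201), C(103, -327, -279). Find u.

-65

Coplanarity requires AB · (AC × AD) = 0.
AB = (-146, -140, 642), AC = (3, -189, 162); the triple product is linear in u with coefficient 25578 and constant term 1662570.
Setting it to zero: u = -65.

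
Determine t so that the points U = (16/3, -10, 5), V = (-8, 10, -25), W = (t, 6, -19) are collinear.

-16/3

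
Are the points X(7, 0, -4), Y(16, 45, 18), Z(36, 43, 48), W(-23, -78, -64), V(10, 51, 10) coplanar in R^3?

Yes

The plane through X, Y, Z has normal n = XY × XZ = (1394, 170, -918) and equation n·P = 13430.
Checking the remaining points: n·W = 13430, n·V = 13430.
All equal 13430, so all 5 points lie in one plane.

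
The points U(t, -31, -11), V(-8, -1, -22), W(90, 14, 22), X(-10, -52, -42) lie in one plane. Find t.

49

Coplanarity ⇔ det[UV; UW; UX] = 0.
Expanding, this is linear in t: (-1944)t + (95256) = 0.
So t = 49.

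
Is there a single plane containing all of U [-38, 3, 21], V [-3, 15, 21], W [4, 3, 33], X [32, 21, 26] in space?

A normal to the plane through U, V, W is n = UV × UW = (144, -420, -504).
The plane has equation n·P = -17316. For X: n·X = -17316.
Equal, so X lies in the plane and all four are coplanar.

Yes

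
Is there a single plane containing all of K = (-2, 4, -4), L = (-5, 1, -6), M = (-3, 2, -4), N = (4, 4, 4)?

A normal to the plane through K, L, M is n = KL × KM = (-4, 2, 3).
The plane has equation n·P = 4. For N: n·N = 4.
Equal, so N lies in the plane and all four are coplanar.

Yes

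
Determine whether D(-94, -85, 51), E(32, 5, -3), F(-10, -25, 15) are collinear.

DE = (126, 90, -54), DF = (84, 60, -36).
DE × DF = (0, 0, 0).
The cross product vanishes, so the three points are collinear.

Yes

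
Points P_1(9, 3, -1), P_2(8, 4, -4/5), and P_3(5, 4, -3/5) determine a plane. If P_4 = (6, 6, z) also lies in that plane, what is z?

The plane through P_1, P_2, P_3 has equation (1/5)x − (2/5)y + 3z = -12/5.
Substituting P_4: (3)z + (-6/5) = -12/5, so z = -2/5.

-2/5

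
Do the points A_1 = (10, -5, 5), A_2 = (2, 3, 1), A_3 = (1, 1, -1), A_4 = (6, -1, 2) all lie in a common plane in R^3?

With A_1 as base: A_1A_2 = (-8, 8, -4), A_1A_3 = (-9, 6, -6), A_1A_4 = (-4, 4, -3).
A_1A_3 × A_1A_4 = (6, -3, -12).
A_1A_2 · (A_1A_3 × A_1A_4) = -24.
Since -24 ≠ 0, the four points are not coplanar.

No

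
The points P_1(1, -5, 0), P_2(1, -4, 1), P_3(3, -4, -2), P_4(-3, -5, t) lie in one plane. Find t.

6

Normal to plane P_1P_2P_3: n = (-3, 2, -2); plane equation n·P = -13.
Requiring n·P_4 = -13: (-2)t + (-1) = -13.
So t = 6.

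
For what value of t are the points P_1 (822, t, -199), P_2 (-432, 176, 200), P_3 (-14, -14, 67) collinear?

-394

Direction P_2P_3 = (418, -190, -133). From the x-coordinate of P_1, the parameter along the line is τ = (822 − (-432))/418 = 3.
Then t = 176 + 3·(-190) = -394.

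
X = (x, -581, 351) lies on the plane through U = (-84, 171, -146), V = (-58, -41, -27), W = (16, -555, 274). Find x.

The plane through U, V, W has equation −2646x + 980y + 2324z = 50540.
Substituting X: (-2646)x + (246344) = 50540, so x = 74.

74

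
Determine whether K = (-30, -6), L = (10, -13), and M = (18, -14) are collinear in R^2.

KL = (40, -7), KM = (48, -8).
det[KL; KM] = (40)(-8) − (-7)(48) = 16.
The determinant is nonzero, so they are not collinear.

No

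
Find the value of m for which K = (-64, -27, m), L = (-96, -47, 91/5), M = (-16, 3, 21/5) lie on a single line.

63/5

Collinearity requires KL × KM = 0; each component is linear in m.
The x-component gives (50)m + (-630) = 0, so m = 63/5.
The remaining components then also vanish.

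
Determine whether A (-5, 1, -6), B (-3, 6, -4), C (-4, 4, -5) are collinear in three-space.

No

AB = (2, 5, 2), AC = (1, 3, 1).
Comparing components 2 and 3: (5)(1) − (2)(3) = -1 ≠ 0, so AB and AC are not parallel and the points are not collinear.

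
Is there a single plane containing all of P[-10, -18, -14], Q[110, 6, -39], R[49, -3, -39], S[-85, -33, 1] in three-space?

No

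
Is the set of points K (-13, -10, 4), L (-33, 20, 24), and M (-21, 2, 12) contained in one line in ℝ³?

KL = (-20, 30, 20), KM = (-8, 12, 8).
Each component of KM is 2/5 times the corresponding component of KL, so KM = 2/5·KL and the points are collinear.

Yes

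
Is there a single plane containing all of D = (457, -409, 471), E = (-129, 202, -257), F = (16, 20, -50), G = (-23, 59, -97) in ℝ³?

Yes

A normal to the plane through D, E, F is n = DE × DF = (-6019, 15742, 18057).
The plane has equation n·P = -684314. For G: n·G = -684314.
Equal, so G lies in the plane and all four are coplanar.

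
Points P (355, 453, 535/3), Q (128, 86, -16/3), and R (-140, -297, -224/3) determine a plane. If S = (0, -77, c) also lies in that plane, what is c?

20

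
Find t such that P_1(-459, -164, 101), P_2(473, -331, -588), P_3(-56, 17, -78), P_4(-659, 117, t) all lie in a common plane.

Normal to plane P_1P_2P_3: n = (154602, -110839, 235993); plane equation n·P = -28949429.
Requiring n·P_4 = -28949429: (235993)t + (-114850881) = -28949429.
So t = 364.

364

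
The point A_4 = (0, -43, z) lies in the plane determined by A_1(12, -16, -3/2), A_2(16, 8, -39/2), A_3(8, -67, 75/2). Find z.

Coplanarity requires A_1A_2 · (A_1A_3 × A_1A_4) = 0.
A_1A_2 = (4, 24, -18), A_1A_3 = (-4, -51, 39); the triple product is linear in z with coefficient -108 and constant term 1890.
Setting it to zero: z = 35/2.

35/2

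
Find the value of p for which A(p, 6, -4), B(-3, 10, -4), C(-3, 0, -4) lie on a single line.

-3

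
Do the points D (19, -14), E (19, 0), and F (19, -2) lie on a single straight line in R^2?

Yes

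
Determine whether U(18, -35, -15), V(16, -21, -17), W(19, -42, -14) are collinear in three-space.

Yes

UV = (-2, 14, -2), UW = (1, -7, 1).
Each component of UW is -1/2 times the corresponding component of UV, so UW = -1/2·UV and the points are collinear.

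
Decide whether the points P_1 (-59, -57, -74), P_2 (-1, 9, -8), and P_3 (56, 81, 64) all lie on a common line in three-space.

No

P_1P_2 = (58, 66, 66), P_1P_3 = (115, 138, 138).
P_1P_2 × P_1P_3 = (0, -414, 414).
The cross product is nonzero, so the points do not lie on one line.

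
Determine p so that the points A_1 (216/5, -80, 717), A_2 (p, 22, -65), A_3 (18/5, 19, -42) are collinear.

12/5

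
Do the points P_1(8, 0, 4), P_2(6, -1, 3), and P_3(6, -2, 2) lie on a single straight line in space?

No

P_1P_2 = (-2, -1, -1), P_1P_3 = (-2, -2, -2).
Comparing components 3 and 1: (-1)(-2) − (-2)(-2) = -2 ≠ 0, so P_1P_2 and P_1P_3 are not parallel and the points are not collinear.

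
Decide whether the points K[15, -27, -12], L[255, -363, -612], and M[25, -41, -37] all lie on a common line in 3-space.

KL = (240, -336, -600), KM = (10, -14, -25).
Each component of KM is 1/24 times the corresponding component of KL, so KM = 1/24·KL and the points are collinear.

Yes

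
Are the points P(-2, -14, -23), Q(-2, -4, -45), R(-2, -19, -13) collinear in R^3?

No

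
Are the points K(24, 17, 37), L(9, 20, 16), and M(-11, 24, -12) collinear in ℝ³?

Yes

KL = (-15, 3, -21), KM = (-35, 7, -49).
Each component of KM is 7/3 times the corresponding component of KL, so KM = 7/3·KL and the points are collinear.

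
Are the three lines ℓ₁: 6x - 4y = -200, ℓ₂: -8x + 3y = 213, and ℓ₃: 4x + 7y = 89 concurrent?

Yes

Lines aᵢx + bᵢy = cᵢ with pairwise distinct directions are concurrent exactly when det[aᵢ bᵢ cᵢ] = 0.
Here the determinant is 0.
It vanishes, so the lines are concurrent at (-18, 23).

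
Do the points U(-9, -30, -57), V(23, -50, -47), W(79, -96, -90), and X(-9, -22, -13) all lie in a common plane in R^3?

Yes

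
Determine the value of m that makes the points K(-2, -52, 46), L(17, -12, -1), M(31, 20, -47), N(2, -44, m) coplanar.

38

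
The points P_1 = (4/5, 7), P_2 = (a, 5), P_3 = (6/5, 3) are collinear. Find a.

Collinearity: (P_2 − P_1) must be parallel to (P_3 − P_1) = (2/5, -4).
Cross-multiplying the components: (a − 4/5)·(-4) = (-2)·(2/5).
Solving gives a = 1.

1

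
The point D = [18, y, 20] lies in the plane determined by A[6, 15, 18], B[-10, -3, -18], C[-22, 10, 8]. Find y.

16

Coplanarity requires AB · (AC × AD) = 0.
AB = (-16, -18, -36), AC = (-28, -5, -10); the triple product is linear in y with coefficient 848 and constant term -13568.
Setting it to zero: y = 16.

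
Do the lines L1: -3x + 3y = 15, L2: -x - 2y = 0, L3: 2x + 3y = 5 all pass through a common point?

No

Lines aᵢx + bᵢy = cᵢ with pairwise distinct directions are concurrent exactly when det[aᵢ bᵢ cᵢ] = 0.
Here the determinant is 60.
Nonzero, so no common point exists.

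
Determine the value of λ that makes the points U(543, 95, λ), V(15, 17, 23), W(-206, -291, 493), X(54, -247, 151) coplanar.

-664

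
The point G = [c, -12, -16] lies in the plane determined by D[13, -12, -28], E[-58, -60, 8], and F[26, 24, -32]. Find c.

-8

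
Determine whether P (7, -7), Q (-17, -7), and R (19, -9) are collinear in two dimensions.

PQ = (-24, 0), PR = (12, -2).
Twice the signed area of △PQR is (-24)(-2) − (0)(12) = 48.
The area is nonzero, so the three points are not collinear.

No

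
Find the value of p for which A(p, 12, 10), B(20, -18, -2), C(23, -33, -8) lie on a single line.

Direction BC = (3, -15, -6). From the y-coordinate of A, the parameter along the line is τ = (12 − (-18))/(-15) = -2.
Then p = 20 + (-2)·(3) = 14.

14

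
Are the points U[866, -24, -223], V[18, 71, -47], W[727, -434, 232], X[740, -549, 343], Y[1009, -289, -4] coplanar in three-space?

The plane through U, V, W has normal n = UV × UW = (115385, 361376, 360885) and equation n·P = 10773031.
Checking the remaining points: n·X = 10773031, n·Y = 10542261.
Since n·Y = 10542261 ≠ 10773031, Y is off the plane and the points are not all coplanar.

No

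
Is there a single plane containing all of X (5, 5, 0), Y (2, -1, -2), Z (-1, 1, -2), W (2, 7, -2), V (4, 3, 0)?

The plane through X, Y, Z has normal n = XY × XZ = (4, 6, -24) and equation n·P = 50.
Checking the remaining points: n·W = 98, n·V = 34.
Since n·W = 98 ≠ 50, W is off the plane and the points are not all coplanar.

No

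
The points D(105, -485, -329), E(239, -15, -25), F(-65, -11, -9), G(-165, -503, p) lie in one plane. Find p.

Coplanarity ⇔ det[DE; DF; DG] = 0.
Expanding, this is linear in p: (143416)p + (47183864) = 0.
So p = -329.

-329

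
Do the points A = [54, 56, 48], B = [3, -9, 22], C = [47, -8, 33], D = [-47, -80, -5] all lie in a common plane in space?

Yes

With A as base: AB = (-51, -65, -26), AC = (-7, -64, -15), AD = (-101, -136, -53).
AC × AD = (1352, 1144, -5512).
AB · (AC × AD) = 0.
The scalar triple product vanishes, so the four points are coplanar.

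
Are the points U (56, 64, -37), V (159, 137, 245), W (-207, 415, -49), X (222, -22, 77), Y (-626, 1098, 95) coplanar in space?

No

The plane through U, V, W has normal n = UV × UW = (-99858, -72930, 55352) and equation n·P = -12307592.
Checking the remaining points: n·X = -16301912, n·Y = -12307592.
Since n·X = -16301912 ≠ -12307592, X is off the plane and the points are not all coplanar.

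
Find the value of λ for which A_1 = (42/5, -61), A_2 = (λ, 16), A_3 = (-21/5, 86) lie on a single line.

9/5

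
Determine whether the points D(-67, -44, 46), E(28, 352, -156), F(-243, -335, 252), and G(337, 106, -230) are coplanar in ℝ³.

The four points are coplanar iff the 3×3 determinant with rows DE, DF, DG is zero.
Rows: (95, 396, -202), (-176, -291, 206), (404, 150, -276).
Expanding along the first row: (95)(49416) − (396)(-34648) + (-202)(91164) = 0.
Zero determinant ⇒ coplanar.

Yes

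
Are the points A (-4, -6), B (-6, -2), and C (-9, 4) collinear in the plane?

Yes

AB = (-2, 4), AC = (-5, 10).
Twice the signed area of △ABC is (-2)(10) − (4)(-5) = 0.
The triangle is degenerate (zero area), so the points are collinear.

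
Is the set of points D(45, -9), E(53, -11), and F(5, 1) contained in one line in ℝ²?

DE = (8, -2), DF = (-40, 10).
Checking proportionality: DF = -5·DE, so the vectors are parallel and the points are collinear.

Yes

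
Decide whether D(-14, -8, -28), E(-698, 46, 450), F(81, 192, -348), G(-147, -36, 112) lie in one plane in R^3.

A normal to the plane through D, E, F is n = DE × DF = (-112880, -173470, -141930).
The plane has equation n·P = 6942120. For G: n·G = 6942120.
Equal, so G lies in the plane and all four are coplanar.

Yes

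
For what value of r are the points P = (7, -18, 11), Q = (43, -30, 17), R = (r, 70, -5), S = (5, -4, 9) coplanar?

Normal to plane PQS: n = (-60, 60, 480); plane equation n·X = 3780.
Requiring n·R = 3780: (-60)r + (1800) = 3780.
So r = -33.

-33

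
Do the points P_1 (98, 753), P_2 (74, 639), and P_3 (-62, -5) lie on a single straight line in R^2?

P_1P_2 = (-24, -114), P_1P_3 = (-160, -758).
If collinear, P_1P_3 would be a scalar multiple of P_1P_2. But (-24)·(-758) ≠ (-114)·(-160) (difference -48), so they are not parallel; the points are not collinear.

No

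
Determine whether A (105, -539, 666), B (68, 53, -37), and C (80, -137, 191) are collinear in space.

AB = (-37, 592, -703), AC = (-25, 402, -475).
AB × AC = (1406, 0, -74).
The cross product is nonzero, so the points do not lie on one line.

No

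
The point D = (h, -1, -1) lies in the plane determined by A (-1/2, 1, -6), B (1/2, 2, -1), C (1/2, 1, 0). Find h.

The plane through A, B, C has equation 6x − 1y − 1z = 2.
Substituting D: (6)h + (2) = 2, so h = 0.

0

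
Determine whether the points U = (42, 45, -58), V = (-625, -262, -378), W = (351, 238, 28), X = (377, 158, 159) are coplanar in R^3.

With U as base: UV = (-667, -307, -320), UW = (309, 193, 86), UX = (335, 113, 217).
UW × UX = (32163, -38243, -29738).
UV · (UW × UX) = -195960.
Since -195960 ≠ 0, the four points are not coplanar.

No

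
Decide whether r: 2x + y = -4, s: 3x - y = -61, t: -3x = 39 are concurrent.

Yes

Intersecting r and s: solving the 2×2 system gives (x, y) = (-13, 22).
Substitute into t: (-3)(-13) + (0)(22) = 39.
This equals 39, so (-13, 22) lies on all three lines and they are concurrent.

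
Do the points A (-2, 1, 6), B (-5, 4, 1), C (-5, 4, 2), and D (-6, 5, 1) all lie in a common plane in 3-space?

Yes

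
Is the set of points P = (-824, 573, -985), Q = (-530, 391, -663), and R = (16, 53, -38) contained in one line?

No

PQ = (294, -182, 322), PR = (840, -520, 947).
Comparing components 2 and 3: (-182)(947) − (322)(-520) = -4914 ≠ 0, so PQ and PR are not parallel and the points are not collinear.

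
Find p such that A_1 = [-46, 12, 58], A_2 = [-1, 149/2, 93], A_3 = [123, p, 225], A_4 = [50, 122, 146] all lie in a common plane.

Normal to plane A_1A_2A_4: n = (1650, -600, -1050); plane equation n·P = -144000.
Requiring n·A_3 = -144000: (-600)p + (-33300) = -144000.
So p = 369/2.

369/2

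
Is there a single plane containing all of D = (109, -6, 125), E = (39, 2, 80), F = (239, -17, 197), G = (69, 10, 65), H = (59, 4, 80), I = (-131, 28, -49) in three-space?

Yes

The plane through D, E, F has normal n = DE × DF = (81, -810, -270) and equation n·P = -20061.
Checking the remaining points: n·G = -20061, n·H = -20061, n·I = -20061.
All equal -20061, so all 6 points lie in one plane.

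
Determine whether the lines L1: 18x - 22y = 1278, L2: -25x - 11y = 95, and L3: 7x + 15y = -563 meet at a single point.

The three lines meet at one point iff the augmented coefficient matrix [aᵢ bᵢ cᵢ] has rank < 3, i.e. its determinant vanishes.
Here the determinant is 0.
It vanishes, so the lines are concurrent at (16, -45).

Yes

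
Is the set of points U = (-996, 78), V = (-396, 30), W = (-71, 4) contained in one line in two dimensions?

UV = (600, -48), UW = (925, -74).
Twice the signed area of △UVW is (600)(-74) − (-48)(925) = 0.
The triangle is degenerate (zero area), so the points are collinear.

Yes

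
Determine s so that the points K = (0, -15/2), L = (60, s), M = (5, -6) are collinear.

21/2

Collinearity: (L − K) must be parallel to (M − K) = (5, 3/2).
Cross-multiplying the components: (s − (-15/2))·(5) = (60)·(3/2).
Solving gives s = 21/2.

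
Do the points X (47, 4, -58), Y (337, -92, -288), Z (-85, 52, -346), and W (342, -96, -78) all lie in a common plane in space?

Yes

A normal to the plane through X, Y, Z is n = XY × XZ = (38688, 113880, 1248).
The plane has equation n·P = 2201472. For W: n·W = 2201472.
Equal, so W lies in the plane and all four are coplanar.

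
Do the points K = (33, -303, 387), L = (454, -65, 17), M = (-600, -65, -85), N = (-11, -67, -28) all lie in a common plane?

A normal to the plane through K, L, M is n = KL × KM = (-24276, 432922, 250852).
The plane has equation n·P = -34896750. For N: n·N = -35762594.
-35762594 ≠ -34896750, so N is off the plane.

No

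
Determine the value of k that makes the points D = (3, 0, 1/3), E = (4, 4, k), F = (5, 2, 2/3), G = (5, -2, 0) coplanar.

Coplanarity ⇔ det[DE; DF; DG] = 0.
Expanding, this is linear in k: (-8)k + (8) = 0.
So k = 1.

1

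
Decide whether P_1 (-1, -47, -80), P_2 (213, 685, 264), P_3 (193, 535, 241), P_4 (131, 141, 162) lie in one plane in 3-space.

A normal to the plane through P_1, P_2, P_3 is n = P_1P_2 × P_1P_3 = (34764, -1958, -17460).
The plane has equation n·P = 1454062. For P_4: n·P_4 = 1449486.
1449486 ≠ 1454062, so P_4 is off the plane.

No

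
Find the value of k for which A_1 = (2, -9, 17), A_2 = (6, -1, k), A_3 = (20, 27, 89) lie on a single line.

Collinearity requires A_1A_2 × A_1A_3 = 0; each component is linear in k.
The x-component gives (-36)k + (1188) = 0, so k = 33.
The remaining components then also vanish.

33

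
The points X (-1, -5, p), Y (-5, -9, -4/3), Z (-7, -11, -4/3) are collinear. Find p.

Collinearity requires XY × XZ = 0; each component is linear in p.
The x-component gives (-2)p + (-8/3) = 0, so p = -4/3.
The remaining components then also vanish.

-4/3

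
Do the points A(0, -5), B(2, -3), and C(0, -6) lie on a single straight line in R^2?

AB = (2, 2), AC = (0, -1).
Twice the signed area of △ABC is (2)(-1) − (2)(0) = -2.
The area is nonzero, so the three points are not collinear.

No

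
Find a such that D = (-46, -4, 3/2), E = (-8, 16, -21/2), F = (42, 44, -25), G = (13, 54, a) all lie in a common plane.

7/2

The points are coplanar iff DE · (DF × DG) = 0.
Expanding, this is linear in a: (64)a + (-224) = 0.
So a = 7/2.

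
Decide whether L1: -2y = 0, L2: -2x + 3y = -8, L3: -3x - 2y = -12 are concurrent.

Yes

Intersecting L1 and L2: solving the 2×2 system gives (x, y) = (4, 0).
Substitute into L3: (-3)(4) + (-2)(0) = -12.
This equals -12, so (4, 0) lies on all three lines and they are concurrent.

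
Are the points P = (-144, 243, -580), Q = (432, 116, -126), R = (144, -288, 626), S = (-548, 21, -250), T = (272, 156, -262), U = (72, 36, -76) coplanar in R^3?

No

The plane through P, Q, R has normal n = PQ × PR = (87912, -563904, -269280) and equation n·X = 6494400.
Checking the remaining points: n·S = 7302240, n·T = 6494400, n·U = 6494400.
Since n·S = 7302240 ≠ 6494400, S is off the plane and the points are not all coplanar.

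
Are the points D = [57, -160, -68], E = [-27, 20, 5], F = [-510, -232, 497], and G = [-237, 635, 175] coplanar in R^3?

No

The four points are coplanar iff the 3×3 determinant with rows DE, DF, DG is zero.
Rows: (-84, 180, 73), (-567, -72, 565), (-294, 795, 243).
Expanding along the first row: (-84)(-466671) − (180)(28329) + (73)(-471933) = -349965.
Nonzero ⇒ not coplanar.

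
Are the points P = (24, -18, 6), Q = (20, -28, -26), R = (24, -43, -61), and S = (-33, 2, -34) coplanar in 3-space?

No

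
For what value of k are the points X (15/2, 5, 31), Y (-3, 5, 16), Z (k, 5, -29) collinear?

Direction XY = (-21/2, 0, -15). From the z-coordinate of Z, the parameter along the line is τ = (-29 − 31)/(-15) = 4.
Then k = 15/2 + 4·(-21/2) = -69/2.

-69/2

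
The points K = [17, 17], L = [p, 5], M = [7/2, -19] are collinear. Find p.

The three points are collinear iff det[KL; KM] = 0.
This determinant is linear in p: (-36)p + (450) = 0, so p = 25/2.

25/2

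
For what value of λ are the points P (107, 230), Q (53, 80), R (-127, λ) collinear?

Collinearity: (R − P) must be parallel to (Q − P) = (-54, -150).
Cross-multiplying the components: (λ − 230)·(-54) = (-234)·(-150).
Solving gives λ = -420.

-420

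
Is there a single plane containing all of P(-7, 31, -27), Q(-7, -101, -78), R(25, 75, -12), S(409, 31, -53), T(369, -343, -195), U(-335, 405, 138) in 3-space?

The plane through P, Q, R has normal n = PQ × PR = (264, -1632, 4224) and equation n·X = -166488.
Checking the remaining points: n·S = -166488, n·T = -166488, n·U = -166488.
All equal -166488, so all 6 points lie in one plane.

Yes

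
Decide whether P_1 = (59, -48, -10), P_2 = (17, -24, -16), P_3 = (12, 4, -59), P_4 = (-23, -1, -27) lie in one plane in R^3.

With P_1 as base: P_1P_2 = (-42, 24, -6), P_1P_3 = (-47, 52, -49), P_1P_4 = (-82, 47, -17).
P_1P_3 × P_1P_4 = (1419, 3219, 2055).
P_1P_2 · (P_1P_3 × P_1P_4) = 5328.
Since 5328 ≠ 0, the four points are not coplanar.

No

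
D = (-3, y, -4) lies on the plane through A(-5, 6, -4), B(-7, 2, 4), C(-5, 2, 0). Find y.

2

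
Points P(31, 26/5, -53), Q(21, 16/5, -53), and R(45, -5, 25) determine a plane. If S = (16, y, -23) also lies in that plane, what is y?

The plane through P, Q, R has equation −156x + 780y + 130z = -7670.
Substituting S: (780)y + (-5486) = -7670, so y = -14/5.

-14/5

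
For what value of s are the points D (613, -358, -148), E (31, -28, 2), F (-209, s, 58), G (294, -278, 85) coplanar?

112

Normal to plane DEG: n = (64890, 87756, 58710); plane equation n·P = -328158.
Requiring n·F = -328158: (87756)s + (-10156830) = -328158.
So s = 112.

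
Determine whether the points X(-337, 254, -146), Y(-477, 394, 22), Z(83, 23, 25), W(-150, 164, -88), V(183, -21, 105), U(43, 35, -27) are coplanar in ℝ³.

No

The plane through X, Y, Z has normal n = XY × XZ = (62748, 94500, -26460) and equation n·P = 6720084.
Checking the remaining points: n·W = 8414280, n·V = 6720084, n·U = 6720084.
Since n·W = 8414280 ≠ 6720084, W is off the plane and the points are not all coplanar.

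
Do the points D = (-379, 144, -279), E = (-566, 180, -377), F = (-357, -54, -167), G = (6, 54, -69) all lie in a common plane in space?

Yes

A normal to the plane through D, E, F is n = DE × DF = (-15372, 18788, 36234).
The plane has equation n·P = -1577826. For G: n·G = -1577826.
Equal, so G lies in the plane and all four are coplanar.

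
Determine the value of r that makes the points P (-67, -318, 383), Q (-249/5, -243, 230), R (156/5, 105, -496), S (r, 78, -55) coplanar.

-18/5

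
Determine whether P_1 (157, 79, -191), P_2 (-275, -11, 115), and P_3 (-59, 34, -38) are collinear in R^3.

Yes

P_1P_2 = (-432, -90, 306), P_1P_3 = (-216, -45, 153).
P_1P_2 × P_1P_3 = (0, 0, 0).
The cross product vanishes, so the three points are collinear.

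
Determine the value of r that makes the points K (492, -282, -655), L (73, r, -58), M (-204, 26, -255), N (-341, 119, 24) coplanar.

Normal to plane KMN: n = (48732, 139384, -22532); plane equation n·P = -571684.
Requiring n·L = -571684: (139384)r + (4864292) = -571684.
So r = -39.

-39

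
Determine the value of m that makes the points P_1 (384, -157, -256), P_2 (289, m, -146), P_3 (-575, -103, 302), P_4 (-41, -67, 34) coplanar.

-67

Normal to plane P_1P_3P_4: n = (-34560, 40960, -63360); plane equation n·P = -3481600.
Requiring n·P_2 = -3481600: (40960)m + (-737280) = -3481600.
So m = -67.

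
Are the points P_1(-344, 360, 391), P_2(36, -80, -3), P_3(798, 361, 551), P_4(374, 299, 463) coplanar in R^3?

With P_1 as base: P_1P_2 = (380, -440, -394), P_1P_3 = (1142, 1, 160), P_1P_4 = (718, -61, 72).
P_1P_3 × P_1P_4 = (9832, 32656, -70380).
P_1P_2 · (P_1P_3 × P_1P_4) = 17097240.
Since 17097240 ≠ 0, the four points are not coplanar.

No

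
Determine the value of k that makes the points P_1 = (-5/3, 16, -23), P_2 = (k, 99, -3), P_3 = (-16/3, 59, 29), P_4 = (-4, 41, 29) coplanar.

-8

Coplanarity ⇔ det[P_1P_2; P_1P_3; P_1P_4] = 0.
Expanding, this is linear in k: (936)k + (7488) = 0.
So k = -8.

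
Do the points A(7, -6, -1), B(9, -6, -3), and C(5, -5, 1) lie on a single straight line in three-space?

No

AB = (2, 0, -2), AC = (-2, 1, 2).
Comparing components 2 and 3: (0)(2) − (-2)(1) = 2 ≠ 0, so AB and AC are not parallel and the points are not collinear.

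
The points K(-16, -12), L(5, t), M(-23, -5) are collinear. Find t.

-33

The three points are collinear iff det[KL; KM] = 0.
This determinant is linear in t: (7)t + (231) = 0, so t = -33.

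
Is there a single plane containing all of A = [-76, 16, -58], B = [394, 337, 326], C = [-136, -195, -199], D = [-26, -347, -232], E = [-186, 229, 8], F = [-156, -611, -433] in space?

Yes

The plane through A, B, C has normal n = AB × AC = (35763, 43230, -79910) and equation n·P = 2608472.
Checking the remaining points: n·D = 2608472, n·E = 2608472, n·F = 2608472.
All equal 2608472, so all 6 points lie in one plane.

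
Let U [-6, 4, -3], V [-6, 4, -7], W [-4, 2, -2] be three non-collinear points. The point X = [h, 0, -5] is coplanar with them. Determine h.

Coplanarity requires UV · (UW × UX) = 0.
UV = (0, 0, -4), UW = (2, -2, 1); the triple product is linear in h with coefficient -8 and constant term -16.
Setting it to zero: h = -2.

-2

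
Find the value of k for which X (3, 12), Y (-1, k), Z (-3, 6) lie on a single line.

8

The three points are collinear iff det[XY; XZ] = 0.
This determinant is linear in k: (6)k + (-48) = 0, so k = 8.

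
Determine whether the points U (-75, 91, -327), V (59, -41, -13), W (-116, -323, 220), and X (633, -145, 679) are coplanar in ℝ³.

A normal to the plane through U, V, W is n = UV × UW = (57792, -86172, -60888).
The plane has equation n·P = 7734324. For X: n·X = 7734324.
Equal, so X lies in the plane and all four are coplanar.

Yes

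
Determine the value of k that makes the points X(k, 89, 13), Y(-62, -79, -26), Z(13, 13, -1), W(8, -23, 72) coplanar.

73

The points are coplanar iff XY · (XZ × XW) = 0.
Expanding, this is linear in k: (-7616)k + (555968) = 0.
So k = 73.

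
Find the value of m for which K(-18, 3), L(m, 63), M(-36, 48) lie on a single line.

The three points are collinear iff det[KL; KM] = 0.
This determinant is linear in m: (45)m + (1890) = 0, so m = -42.

-42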